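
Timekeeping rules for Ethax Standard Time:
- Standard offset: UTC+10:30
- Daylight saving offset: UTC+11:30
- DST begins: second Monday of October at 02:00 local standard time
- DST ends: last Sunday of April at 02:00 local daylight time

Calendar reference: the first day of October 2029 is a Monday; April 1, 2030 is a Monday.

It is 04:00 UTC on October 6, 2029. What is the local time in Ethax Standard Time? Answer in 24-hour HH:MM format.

14:30

1 October 2029 is a Monday, so the first Monday is October 1 and the second is October 8.
1 April 2030 is a Monday, so Sundays fall on 7, 14, 21, 28; the last is April 28.
At the standard offset (UTC+10:30), 04:00 UTC + 10h30m = 14:30 Ethax Standard Time standard time.
The standard-time date in Ethax Standard Time, October 6, 2029, is outside the daylight-saving period (8 October 2029 – 28 April 2030), so Ethax Standard Time is on standard time, UTC+10:30.
04:00 UTC + 10h30m = 14:30 local.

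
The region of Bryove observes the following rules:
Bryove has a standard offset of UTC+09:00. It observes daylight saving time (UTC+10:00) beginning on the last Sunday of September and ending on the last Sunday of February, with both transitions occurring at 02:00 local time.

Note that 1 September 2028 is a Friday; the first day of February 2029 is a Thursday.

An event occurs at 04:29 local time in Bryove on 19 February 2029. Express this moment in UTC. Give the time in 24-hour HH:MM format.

18:29

1 September 2028 is a Friday, so Sundays fall on 3, 10, 17, 24; the last is September 24.
1 February 2029 is a Thursday, so Sundays fall on 4, 11, 18, 25; the last is February 25.
Daylight saving runs 24 September 2028 – 25 February 2029; 19 February 2029 is inside that window, so Bryove is at UTC+10:00.
04:29 local − 10h = 18:29 UTC (rolling into the previous day, 18 February 2029).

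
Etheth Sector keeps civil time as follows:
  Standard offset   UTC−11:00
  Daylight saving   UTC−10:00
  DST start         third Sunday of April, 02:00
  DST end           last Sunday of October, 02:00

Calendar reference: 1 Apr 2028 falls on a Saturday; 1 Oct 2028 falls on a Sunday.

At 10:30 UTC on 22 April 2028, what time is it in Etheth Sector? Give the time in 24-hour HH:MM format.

1 April 2028 is a Saturday, so the first Sunday is April 2 and the third is April 16.
1 October 2028 is a Sunday, so Sundays fall on 1, 8, 15, 22, 29; the last is October 29.
At the standard offset (UTC−11:00), 10:30 UTC − 11h = 23:30 Etheth Sector standard time (rolling into the previous day, 21 April 2028).
The standard-time date in Etheth Sector, 21 April 2028, lies within the daylight-saving period (16 April – 29 October), so Etheth Sector is on daylight time, UTC−10:00.
10:30 UTC − 10h = 00:30 local.

00:30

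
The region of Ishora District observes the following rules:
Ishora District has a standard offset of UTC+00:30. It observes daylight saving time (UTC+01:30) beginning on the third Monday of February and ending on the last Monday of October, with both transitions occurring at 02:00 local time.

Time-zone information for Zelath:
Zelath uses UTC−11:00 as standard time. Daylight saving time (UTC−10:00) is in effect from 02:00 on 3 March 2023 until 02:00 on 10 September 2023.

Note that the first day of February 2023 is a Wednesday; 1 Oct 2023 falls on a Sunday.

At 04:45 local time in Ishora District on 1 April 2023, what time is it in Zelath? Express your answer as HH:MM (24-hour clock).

1 February 2023 is a Wednesday, so the first Monday is February 6 and the third is February 20.
1 October 2023 is a Sunday, so Mondays fall on 2, 9, 16, 23, 30; the last is October 30.
1 April 2023 falls between 20 February and 30 October, so daylight saving is in effect and Ishora District is at UTC+01:30.
04:45 Ishora District − 1h30m = 03:15 UTC.
At the standard offset (UTC−11:00), 03:15 UTC − 11h = 16:15 Zelath standard time (rolling into the previous day, 31 March 2023).
Daylight saving runs 3 March – 10 September; the standard-time date in Zelath, 31 March 2023, is inside that window, so Zelath is at UTC−10:00.
03:15 UTC − 10h = 17:15 Zelath (rolling into the previous day, 31 March 2023).

17:15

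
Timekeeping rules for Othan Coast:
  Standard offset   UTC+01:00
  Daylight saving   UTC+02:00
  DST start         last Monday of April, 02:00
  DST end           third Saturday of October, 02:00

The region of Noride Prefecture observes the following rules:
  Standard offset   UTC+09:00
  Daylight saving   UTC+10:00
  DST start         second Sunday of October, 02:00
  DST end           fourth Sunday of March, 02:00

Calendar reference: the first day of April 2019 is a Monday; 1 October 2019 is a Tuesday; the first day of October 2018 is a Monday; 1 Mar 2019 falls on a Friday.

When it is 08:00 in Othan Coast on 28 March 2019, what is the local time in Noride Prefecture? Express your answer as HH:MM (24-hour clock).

1 April 2019 is a Monday, so Mondays fall on 1, 8, 15, 22, 29; the last is April 29.
1 October 2019 is a Tuesday, so the first Saturday is October 5 and the third is October 19.
28 March 2019 does not fall between 29 April and 19 October, so daylight saving is not in effect and Othan Coast is at UTC+01:00.
08:00 Othan Coast − 1h = 07:00 UTC.
1 October 2018 is a Monday, so the first Sunday is October 7 and the second is October 14.
1 March 2019 is a Friday, so the first Sunday is March 3 and the fourth is March 24.
At the standard offset (UTC+09:00), 07:00 UTC + 9h = 16:00 Noride Prefecture standard time.
Daylight saving runs 14 October 2018 – 24 March 2019; the standard-time date in Noride Prefecture, 28 March 2019, is outside that window, so Noride Prefecture is on standard time at UTC+09:00.
07:00 UTC + 9h = 16:00 Noride Prefecture.

16:00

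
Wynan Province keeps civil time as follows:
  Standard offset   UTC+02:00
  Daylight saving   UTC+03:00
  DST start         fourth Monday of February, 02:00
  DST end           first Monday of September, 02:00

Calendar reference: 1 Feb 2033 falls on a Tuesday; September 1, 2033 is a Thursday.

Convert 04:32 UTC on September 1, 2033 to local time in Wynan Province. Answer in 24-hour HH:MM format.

07:32

1 February 2033 is a Tuesday, so the first Monday is February 7 and the fourth is February 28.
1 September 2033 is a Thursday, so the first Monday is September 5.
At the standard offset (UTC+02:00), 04:32 UTC + 2h = 06:32 Wynan Province standard time.
The standard-time date in Wynan Province, September 1, 2033, lies within the daylight-saving period (28 February – 5 September), so Wynan Province is on daylight time, UTC+03:00.
04:32 UTC + 3h = 07:32 local.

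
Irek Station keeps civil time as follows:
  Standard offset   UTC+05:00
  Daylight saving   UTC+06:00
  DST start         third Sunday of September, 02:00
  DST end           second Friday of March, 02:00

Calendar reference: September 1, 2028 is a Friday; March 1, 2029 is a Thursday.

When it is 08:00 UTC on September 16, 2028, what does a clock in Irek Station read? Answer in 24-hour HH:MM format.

1 September 2028 is a Friday, so the first Sunday is September 3 and the third is September 17.
1 March 2029 is a Thursday, so the first Friday is March 2 and the second is March 9.
At the standard offset (UTC+05:00), 08:00 UTC + 5h = 13:00 Irek Station standard time.
The standard-time date in Irek Station, September 16, 2028, is outside the daylight-saving period (17 September 2028 – 9 March 2029), so Irek Station is on standard time, UTC+05:00.
08:00 UTC + 5h = 13:00 local.

13:00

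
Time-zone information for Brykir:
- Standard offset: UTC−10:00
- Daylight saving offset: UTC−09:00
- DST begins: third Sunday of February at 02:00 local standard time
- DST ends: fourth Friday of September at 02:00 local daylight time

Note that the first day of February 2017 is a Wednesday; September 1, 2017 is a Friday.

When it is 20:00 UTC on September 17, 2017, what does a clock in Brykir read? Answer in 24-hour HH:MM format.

11:00

1 February 2017 is a Wednesday, so the first Sunday is February 5 and the third is February 19.
1 September 2017 is a Friday, so the first Friday is September 1 and the fourth is September 22.
At the standard offset (UTC−10:00), 20:00 UTC − 10h = 10:00 Brykir standard time.
The standard-time date in Brykir, September 17, 2017, falls between 19 February and 22 September, so daylight saving is in effect and Brykir is at UTC−09:00.
20:00 UTC − 9h = 11:00 local.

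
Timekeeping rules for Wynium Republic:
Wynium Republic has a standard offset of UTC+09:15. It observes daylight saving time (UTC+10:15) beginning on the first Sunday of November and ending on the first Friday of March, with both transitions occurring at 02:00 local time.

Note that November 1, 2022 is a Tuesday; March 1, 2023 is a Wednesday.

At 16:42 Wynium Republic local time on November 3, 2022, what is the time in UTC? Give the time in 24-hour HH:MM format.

1 November 2022 is a Tuesday, so the first Sunday is November 6.
1 March 2023 is a Wednesday, so the first Friday is March 3.
November 3, 2022 is outside the daylight-saving period (6 November 2022 – 3 March 2023), so Wynium Republic is on standard time, UTC+09:15.
16:42 local − 9h15m = 07:27 UTC.

07:27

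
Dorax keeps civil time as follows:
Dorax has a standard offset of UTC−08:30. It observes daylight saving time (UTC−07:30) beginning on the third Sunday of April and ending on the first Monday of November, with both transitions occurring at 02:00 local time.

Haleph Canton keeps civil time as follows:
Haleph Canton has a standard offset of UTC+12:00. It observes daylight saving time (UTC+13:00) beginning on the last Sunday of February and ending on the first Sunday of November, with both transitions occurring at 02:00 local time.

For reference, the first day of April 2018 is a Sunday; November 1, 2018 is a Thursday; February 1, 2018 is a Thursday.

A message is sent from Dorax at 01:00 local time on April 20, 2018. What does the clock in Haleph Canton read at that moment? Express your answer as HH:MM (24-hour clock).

1 April 2018 is a Sunday, so the first Sunday is April 1 and the third is April 15.
1 November 2018 is a Thursday, so the first Monday is November 5.
Daylight saving runs 15 April – 5 November; April 20, 2018 is inside that window, so Dorax is at UTC−07:30.
01:00 Dorax + 7h30m = 08:30 UTC.
1 February 2018 is a Thursday, so Sundays fall on 4, 11, 18, 25; the last is February 25.
1 November 2018 is a Thursday, so the first Sunday is November 4.
At the standard offset (UTC+12:00), 08:30 UTC + 12h = 20:30 Haleph Canton standard time.
Daylight saving runs 25 February – 4 November; the standard-time date in Haleph Canton, April 20, 2018, is inside that window, so Haleph Canton is at UTC+13:00.
08:30 UTC + 13h = 21:30 Haleph Canton.

21:30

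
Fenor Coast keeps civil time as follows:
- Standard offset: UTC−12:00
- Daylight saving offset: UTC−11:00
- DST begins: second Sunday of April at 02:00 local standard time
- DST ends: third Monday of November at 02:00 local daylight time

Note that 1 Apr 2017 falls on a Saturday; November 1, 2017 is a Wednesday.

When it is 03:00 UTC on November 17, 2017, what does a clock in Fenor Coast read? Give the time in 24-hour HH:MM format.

1 April 2017 is a Saturday, so the first Sunday is April 2 and the second is April 9.
1 November 2017 is a Wednesday, so the first Monday is November 6 and the third is November 20.
At the standard offset (UTC−12:00), 03:00 UTC − 12h = 15:00 Fenor Coast standard time (rolling into the previous day, 16 November 2017).
The standard-time date in Fenor Coast, November 16, 2017, lies within the daylight-saving period (9 April – 20 November), so Fenor Coast is on daylight time, UTC−11:00.
03:00 UTC − 11h = 16:00 local (rolling into the previous day, 16 November 2017).

16:00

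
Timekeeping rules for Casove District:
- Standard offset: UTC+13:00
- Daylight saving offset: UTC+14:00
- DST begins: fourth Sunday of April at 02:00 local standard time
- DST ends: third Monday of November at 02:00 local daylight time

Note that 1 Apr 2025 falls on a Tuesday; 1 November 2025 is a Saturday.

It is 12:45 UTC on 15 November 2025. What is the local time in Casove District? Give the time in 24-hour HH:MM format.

1 April 2025 is a Tuesday, so the first Sunday is April 6 and the fourth is April 27.
1 November 2025 is a Saturday, so the first Monday is November 3 and the third is November 17.
At the standard offset (UTC+13:00), 12:45 UTC + 13h = 01:45 Casove District standard time (rolling into the next day, 16 November 2025).
The standard-time date in Casove District, 16 November 2025, falls between 27 April and 17 November, so daylight saving is in effect and Casove District is at UTC+14:00.
12:45 UTC + 14h = 02:45 local (rolling into the next day, 16 November 2025).

02:45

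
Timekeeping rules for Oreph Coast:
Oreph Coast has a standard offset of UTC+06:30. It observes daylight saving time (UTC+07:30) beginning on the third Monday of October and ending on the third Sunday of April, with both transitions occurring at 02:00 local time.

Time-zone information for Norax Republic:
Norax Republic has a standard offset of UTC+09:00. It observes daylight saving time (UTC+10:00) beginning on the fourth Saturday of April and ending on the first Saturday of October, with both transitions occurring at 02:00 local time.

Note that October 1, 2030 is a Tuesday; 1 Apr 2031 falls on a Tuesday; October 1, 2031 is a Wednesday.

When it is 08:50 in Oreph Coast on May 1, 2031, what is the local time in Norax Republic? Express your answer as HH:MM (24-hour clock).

1 October 2030 is a Tuesday, so the first Monday is October 7 and the third is October 21.
1 April 2031 is a Tuesday, so the first Sunday is April 6 and the third is April 20.
May 1, 2031 is outside the daylight-saving period (21 October 2030 – 20 April 2031), so Oreph Coast is on standard time, UTC+06:30.
08:50 Oreph Coast − 6h30m = 02:20 UTC.
1 April 2031 is a Tuesday, so the first Saturday is April 5 and the fourth is April 26.
1 October 2031 is a Wednesday, so the first Saturday is October 4.
At the standard offset (UTC+09:00), 02:20 UTC + 9h = 11:20 Norax Republic standard time.
The standard-time date in Norax Republic, May 1, 2031, lies within the daylight-saving period (26 April – 4 October), so Norax Republic is on daylight time, UTC+10:00.
02:20 UTC + 10h = 12:20 Norax Republic.

12:20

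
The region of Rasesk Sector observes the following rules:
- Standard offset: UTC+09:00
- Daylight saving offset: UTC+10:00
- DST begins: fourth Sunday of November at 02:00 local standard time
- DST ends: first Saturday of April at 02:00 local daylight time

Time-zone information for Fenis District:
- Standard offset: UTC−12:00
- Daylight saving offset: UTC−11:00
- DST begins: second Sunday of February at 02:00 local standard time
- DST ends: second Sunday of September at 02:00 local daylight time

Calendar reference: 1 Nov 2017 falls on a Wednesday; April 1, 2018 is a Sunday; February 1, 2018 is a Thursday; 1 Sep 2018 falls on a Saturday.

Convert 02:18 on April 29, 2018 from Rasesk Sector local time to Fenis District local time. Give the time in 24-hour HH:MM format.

1 November 2017 is a Wednesday, so the first Sunday is November 5 and the fourth is November 26.
1 April 2018 is a Sunday, so the first Saturday is April 7.
Daylight saving runs 26 November 2017 – 7 April 2018; April 29, 2018 is outside that window, so Rasesk Sector is on standard time at UTC+09:00.
02:18 Rasesk Sector − 9h = 17:18 UTC (rolling into the previous day, 28 April 2018).
1 February 2018 is a Thursday, so the first Sunday is February 4 and the second is February 11.
1 September 2018 is a Saturday, so the first Sunday is September 2 and the second is September 9.
At the standard offset (UTC−12:00), 17:18 UTC − 12h = 05:18 Fenis District standard time.
The standard-time date in Fenis District, April 28, 2018, lies within the daylight-saving period (11 February – 9 September), so Fenis District is on daylight time, UTC−11:00.
17:18 UTC − 11h = 06:18 Fenis District.

06:18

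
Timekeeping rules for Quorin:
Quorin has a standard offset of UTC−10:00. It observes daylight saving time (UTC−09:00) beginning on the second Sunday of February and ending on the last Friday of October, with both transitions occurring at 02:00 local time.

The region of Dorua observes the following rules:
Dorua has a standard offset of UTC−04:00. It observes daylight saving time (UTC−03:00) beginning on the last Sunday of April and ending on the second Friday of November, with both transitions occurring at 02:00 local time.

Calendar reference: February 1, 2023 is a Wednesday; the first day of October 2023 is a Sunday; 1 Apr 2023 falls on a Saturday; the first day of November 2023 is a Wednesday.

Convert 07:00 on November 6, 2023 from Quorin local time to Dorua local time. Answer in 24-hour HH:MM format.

1 February 2023 is a Wednesday, so the first Sunday is February 5 and the second is February 12.
1 October 2023 is a Sunday, so Fridays fall on 6, 13, 20, 27; the last is October 27.
November 6, 2023 does not fall between 12 February and 27 October, so daylight saving is not in effect and Quorin is at UTC−10:00.
07:00 Quorin + 10h = 17:00 UTC.
1 April 2023 is a Saturday, so Sundays fall on 2, 9, 16, 23, 30; the last is April 30.
1 November 2023 is a Wednesday, so the first Friday is November 3 and the second is November 10.
At the standard offset (UTC−04:00), 17:00 UTC − 4h = 13:00 Dorua standard time.
The standard-time date in Dorua, November 6, 2023, lies within the daylight-saving period (30 April – 10 November), so Dorua is on daylight time, UTC−03:00.
17:00 UTC − 3h = 14:00 Dorua.

14:00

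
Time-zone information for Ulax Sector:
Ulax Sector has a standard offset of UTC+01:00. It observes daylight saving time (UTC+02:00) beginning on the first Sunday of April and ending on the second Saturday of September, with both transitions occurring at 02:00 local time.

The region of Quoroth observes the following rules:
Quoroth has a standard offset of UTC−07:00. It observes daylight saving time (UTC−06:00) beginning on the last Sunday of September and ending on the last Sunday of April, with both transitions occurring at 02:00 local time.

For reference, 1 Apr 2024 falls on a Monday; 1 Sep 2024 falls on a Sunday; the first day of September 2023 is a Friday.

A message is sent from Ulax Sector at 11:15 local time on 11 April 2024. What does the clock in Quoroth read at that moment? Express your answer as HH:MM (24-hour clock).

1 April 2024 is a Monday, so the first Sunday is April 7.
1 September 2024 is a Sunday, so the first Saturday is September 7 and the second is September 14.
Daylight saving runs 7 April – 14 September; 11 April 2024 is inside that window, so Ulax Sector is at UTC+02:00.
11:15 Ulax Sector − 2h = 09:15 UTC.
1 September 2023 is a Friday, so Sundays fall on 3, 10, 17, 24; the last is September 24.
1 April 2024 is a Monday, so Sundays fall on 7, 14, 21, 28; the last is April 28.
At the standard offset (UTC−07:00), 09:15 UTC − 7h = 02:15 Quoroth standard time.
Daylight saving runs 24 September 2023 – 28 April 2024; the standard-time date in Quoroth, 11 April 2024, is inside that window, so Quoroth is at UTC−06:00.
09:15 UTC − 6h = 03:15 Quoroth.

03:15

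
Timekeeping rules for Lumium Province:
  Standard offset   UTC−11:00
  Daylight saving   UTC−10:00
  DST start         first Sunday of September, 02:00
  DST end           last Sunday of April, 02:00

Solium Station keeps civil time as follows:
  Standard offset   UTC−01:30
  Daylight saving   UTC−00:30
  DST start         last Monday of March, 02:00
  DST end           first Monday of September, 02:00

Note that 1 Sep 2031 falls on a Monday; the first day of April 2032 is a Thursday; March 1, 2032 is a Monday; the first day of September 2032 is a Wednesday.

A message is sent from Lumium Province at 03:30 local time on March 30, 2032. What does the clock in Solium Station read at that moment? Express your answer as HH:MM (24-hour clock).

13:00

1 September 2031 is a Monday, so the first Sunday is September 7.
1 April 2032 is a Thursday, so Sundays fall on 4, 11, 18, 25; the last is April 25.
Daylight saving runs 7 September 2031 – 25 April 2032; March 30, 2032 is inside that window, so Lumium Province is at UTC−10:00.
03:30 Lumium Province + 10h = 13:30 UTC.
1 March 2032 is a Monday, so Mondays fall on 1, 8, 15, 22, 29; the last is March 29.
1 September 2032 is a Wednesday, so the first Monday is September 6.
At the standard offset (UTC−01:30), 13:30 UTC − 1h30m = 12:00 Solium Station standard time.
The standard-time date in Solium Station, March 30, 2032, lies within the daylight-saving period (29 March – 6 September), so Solium Station is on daylight time, UTC−00:30.
13:30 UTC − 0h30m = 13:00 Solium Station.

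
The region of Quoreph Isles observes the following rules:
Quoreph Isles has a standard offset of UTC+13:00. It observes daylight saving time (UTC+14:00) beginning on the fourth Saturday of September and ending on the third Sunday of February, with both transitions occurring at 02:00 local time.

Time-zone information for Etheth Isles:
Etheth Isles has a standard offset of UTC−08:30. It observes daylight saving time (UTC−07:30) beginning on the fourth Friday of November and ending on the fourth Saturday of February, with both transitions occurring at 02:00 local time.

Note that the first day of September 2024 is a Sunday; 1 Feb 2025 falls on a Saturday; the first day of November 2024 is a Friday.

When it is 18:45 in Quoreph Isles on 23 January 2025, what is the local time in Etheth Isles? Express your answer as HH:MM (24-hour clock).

21:15

1 September 2024 is a Sunday, so the first Saturday is September 7 and the fourth is September 28.
1 February 2025 is a Saturday, so the first Sunday is February 2 and the third is February 16.
23 January 2025 lies within the daylight-saving period (28 September 2024 – 16 February 2025), so Quoreph Isles is on daylight time, UTC+14:00.
18:45 Quoreph Isles − 14h = 04:45 UTC.
1 November 2024 is a Friday, so the first Friday is November 1 and the fourth is November 22.
1 February 2025 is a Saturday, so the first Saturday is February 1 and the fourth is February 22.
At the standard offset (UTC−08:30), 04:45 UTC − 8h30m = 20:15 Etheth Isles standard time (rolling into the previous day, 22 January 2025).
Daylight saving runs 22 November 2024 – 22 February 2025; the standard-time date in Etheth Isles, 22 January 2025, is inside that window, so Etheth Isles is at UTC−07:30.
04:45 UTC − 7h30m = 21:15 Etheth Isles (rolling into the previous day, 22 January 2025).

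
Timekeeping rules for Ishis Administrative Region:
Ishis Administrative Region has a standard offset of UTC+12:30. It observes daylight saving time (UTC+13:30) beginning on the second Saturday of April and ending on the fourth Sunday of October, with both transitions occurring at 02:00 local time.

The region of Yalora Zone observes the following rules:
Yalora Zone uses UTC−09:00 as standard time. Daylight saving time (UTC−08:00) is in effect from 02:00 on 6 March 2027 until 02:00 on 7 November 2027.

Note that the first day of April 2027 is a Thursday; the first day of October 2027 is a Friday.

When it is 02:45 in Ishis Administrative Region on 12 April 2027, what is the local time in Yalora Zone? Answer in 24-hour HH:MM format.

05:15

1 April 2027 is a Thursday, so the first Saturday is April 3 and the second is April 10.
1 October 2027 is a Friday, so the first Sunday is October 3 and the fourth is October 24.
12 April 2027 lies within the daylight-saving period (10 April – 24 October), so Ishis Administrative Region is on daylight time, UTC+13:30.
02:45 Ishis Administrative Region − 13h30m = 13:15 UTC (rolling into the previous day, 11 April 2027).
At the standard offset (UTC−09:00), 13:15 UTC − 9h = 04:15 Yalora Zone standard time.
The standard-time date in Yalora Zone, 11 April 2027, falls between 6 March and 7 November, so daylight saving is in effect and Yalora Zone is at UTC−08:00.
13:15 UTC − 8h = 05:15 Yalora Zone.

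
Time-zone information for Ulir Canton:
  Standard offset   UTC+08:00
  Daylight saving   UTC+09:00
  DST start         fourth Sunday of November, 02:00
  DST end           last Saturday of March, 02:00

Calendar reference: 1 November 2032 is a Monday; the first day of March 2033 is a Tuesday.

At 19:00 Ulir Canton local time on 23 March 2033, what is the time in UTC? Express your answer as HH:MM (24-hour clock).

10:00

1 November 2032 is a Monday, so the first Sunday is November 7 and the fourth is November 28.
1 March 2033 is a Tuesday, so Saturdays fall on 5, 12, 19, 26; the last is March 26.
Daylight saving runs 28 November 2032 – 26 March 2033; 23 March 2033 is inside that window, so Ulir Canton is at UTC+09:00.
19:00 local − 9h = 10:00 UTC.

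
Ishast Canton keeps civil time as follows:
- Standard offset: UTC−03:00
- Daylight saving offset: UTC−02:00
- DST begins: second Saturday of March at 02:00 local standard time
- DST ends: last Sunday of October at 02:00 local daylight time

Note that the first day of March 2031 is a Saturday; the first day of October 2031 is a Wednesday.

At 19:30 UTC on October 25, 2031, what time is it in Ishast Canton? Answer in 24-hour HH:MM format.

1 March 2031 is a Saturday, so the first Saturday is March 1 and the second is March 8.
1 October 2031 is a Wednesday, so Sundays fall on 5, 12, 19, 26; the last is October 26.
At the standard offset (UTC−03:00), 19:30 UTC − 3h = 16:30 Ishast Canton standard time.
Daylight saving runs 8 March – 26 October; the standard-time date in Ishast Canton, October 25, 2031, is inside that window, so Ishast Canton is at UTC−02:00.
19:30 UTC − 2h = 17:30 local.

17:30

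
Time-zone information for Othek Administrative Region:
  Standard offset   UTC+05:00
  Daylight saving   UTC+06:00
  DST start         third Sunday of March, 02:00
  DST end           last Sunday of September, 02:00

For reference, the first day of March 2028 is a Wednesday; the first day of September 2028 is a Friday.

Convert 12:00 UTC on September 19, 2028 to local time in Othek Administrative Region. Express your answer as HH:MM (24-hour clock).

18:00

1 March 2028 is a Wednesday, so the first Sunday is March 5 and the third is March 19.
1 September 2028 is a Friday, so Sundays fall on 3, 10, 17, 24; the last is September 24.
At the standard offset (UTC+05:00), 12:00 UTC + 5h = 17:00 Othek Administrative Region standard time.
The standard-time date in Othek Administrative Region, September 19, 2028, lies within the daylight-saving period (19 March – 24 September), so Othek Administrative Region is on daylight time, UTC+06:00.
12:00 UTC + 6h = 18:00 local.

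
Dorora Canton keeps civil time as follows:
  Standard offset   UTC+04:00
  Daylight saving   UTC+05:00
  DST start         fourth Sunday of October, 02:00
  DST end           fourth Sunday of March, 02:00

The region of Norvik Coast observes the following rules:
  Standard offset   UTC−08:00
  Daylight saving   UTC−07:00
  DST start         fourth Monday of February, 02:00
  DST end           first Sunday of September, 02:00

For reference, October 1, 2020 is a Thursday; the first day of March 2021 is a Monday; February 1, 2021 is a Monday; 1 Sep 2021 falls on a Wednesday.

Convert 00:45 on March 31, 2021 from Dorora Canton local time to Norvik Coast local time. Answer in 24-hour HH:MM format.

1 October 2020 is a Thursday, so the first Sunday is October 4 and the fourth is October 25.
1 March 2021 is a Monday, so the first Sunday is March 7 and the fourth is March 28.
March 31, 2021 does not fall between 25 October 2020 and 28 March 2021, so daylight saving is not in effect and Dorora Canton is at UTC+04:00.
00:45 Dorora Canton − 4h = 20:45 UTC (rolling into the previous day, 30 March 2021).
1 February 2021 is a Monday, so the first Monday is February 1 and the fourth is February 22.
1 September 2021 is a Wednesday, so the first Sunday is September 5.
At the standard offset (UTC−08:00), 20:45 UTC − 8h = 12:45 Norvik Coast standard time.
Daylight saving runs 22 February – 5 September; the standard-time date in Norvik Coast, March 30, 2021, is inside that window, so Norvik Coast is at UTC−07:00.
20:45 UTC − 7h = 13:45 Norvik Coast.

13:45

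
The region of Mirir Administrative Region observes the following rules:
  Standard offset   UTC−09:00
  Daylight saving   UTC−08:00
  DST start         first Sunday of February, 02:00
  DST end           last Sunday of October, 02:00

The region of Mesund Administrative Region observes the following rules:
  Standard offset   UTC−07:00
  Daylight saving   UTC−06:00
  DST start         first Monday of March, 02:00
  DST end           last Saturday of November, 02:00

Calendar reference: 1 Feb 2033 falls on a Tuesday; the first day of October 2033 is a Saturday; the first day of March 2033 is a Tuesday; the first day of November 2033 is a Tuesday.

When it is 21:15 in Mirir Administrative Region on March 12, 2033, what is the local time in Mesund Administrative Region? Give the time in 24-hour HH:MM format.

23:15

1 February 2033 is a Tuesday, so the first Sunday is February 6.
1 October 2033 is a Saturday, so Sundays fall on 2, 9, 16, 23, 30; the last is October 30.
March 12, 2033 lies within the daylight-saving period (6 February – 30 October), so Mirir Administrative Region is on daylight time, UTC−08:00.
21:15 Mirir Administrative Region + 8h = 05:15 UTC (rolling into the next day, 13 March 2033).
1 March 2033 is a Tuesday, so the first Monday is March 7.
1 November 2033 is a Tuesday, so Saturdays fall on 5, 12, 19, 26; the last is November 26.
At the standard offset (UTC−07:00), 05:15 UTC − 7h = 22:15 Mesund Administrative Region standard time (rolling into the previous day, 12 March 2033).
The standard-time date in Mesund Administrative Region, March 12, 2033, lies within the daylight-saving period (7 March – 26 November), so Mesund Administrative Region is on daylight time, UTC−06:00.
05:15 UTC − 6h = 23:15 Mesund Administrative Region (rolling into the previous day, 12 March 2033).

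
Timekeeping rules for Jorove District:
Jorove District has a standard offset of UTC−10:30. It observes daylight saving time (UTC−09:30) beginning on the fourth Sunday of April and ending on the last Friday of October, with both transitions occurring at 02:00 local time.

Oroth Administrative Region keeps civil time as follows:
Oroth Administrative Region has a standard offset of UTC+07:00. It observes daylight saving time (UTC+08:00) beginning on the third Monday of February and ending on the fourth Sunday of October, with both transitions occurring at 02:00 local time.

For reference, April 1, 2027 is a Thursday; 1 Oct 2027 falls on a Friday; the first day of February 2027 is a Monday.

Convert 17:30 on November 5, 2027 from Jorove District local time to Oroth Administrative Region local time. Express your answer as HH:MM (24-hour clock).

1 April 2027 is a Thursday, so the first Sunday is April 4 and the fourth is April 25.
1 October 2027 is a Friday, so Fridays fall on 1, 8, 15, 22, 29; the last is October 29.
November 5, 2027 is outside the daylight-saving period (25 April – 29 October), so Jorove District is on standard time, UTC−10:30.
17:30 Jorove District + 10h30m = 04:00 UTC (rolling into the next day, 6 November 2027).
1 February 2027 is a Monday, so the first Monday is February 1 and the third is February 15.
1 October 2027 is a Friday, so the first Sunday is October 3 and the fourth is October 24.
At the standard offset (UTC+07:00), 04:00 UTC + 7h = 11:00 Oroth Administrative Region standard time.
Daylight saving runs 15 February – 24 October; the standard-time date in Oroth Administrative Region, November 6, 2027, is outside that window, so Oroth Administrative Region is on standard time at UTC+07:00.
04:00 UTC + 7h = 11:00 Oroth Administrative Region.

11:00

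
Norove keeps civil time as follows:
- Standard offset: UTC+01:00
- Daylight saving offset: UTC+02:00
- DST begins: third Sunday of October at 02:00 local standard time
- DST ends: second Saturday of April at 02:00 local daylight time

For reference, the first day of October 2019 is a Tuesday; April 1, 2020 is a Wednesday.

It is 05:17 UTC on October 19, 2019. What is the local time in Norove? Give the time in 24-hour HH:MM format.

1 October 2019 is a Tuesday, so the first Sunday is October 6 and the third is October 20.
1 April 2020 is a Wednesday, so the first Saturday is April 4 and the second is April 11.
At the standard offset (UTC+01:00), 05:17 UTC + 1h = 06:17 Norove standard time.
The standard-time date in Norove, October 19, 2019, is outside the daylight-saving period (20 October 2019 – 11 April 2020), so Norove is on standard time, UTC+01:00.
05:17 UTC + 1h = 06:17 local.

06:17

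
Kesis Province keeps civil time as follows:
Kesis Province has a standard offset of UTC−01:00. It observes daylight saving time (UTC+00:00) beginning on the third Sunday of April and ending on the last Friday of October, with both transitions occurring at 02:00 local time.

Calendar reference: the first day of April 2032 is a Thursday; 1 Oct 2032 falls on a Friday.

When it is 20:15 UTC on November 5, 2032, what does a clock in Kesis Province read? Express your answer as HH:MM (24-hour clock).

19:15

1 April 2032 is a Thursday, so the first Sunday is April 4 and the third is April 18.
1 October 2032 is a Friday, so Fridays fall on 1, 8, 15, 22, 29; the last is October 29.
At the standard offset (UTC−01:00), 20:15 UTC − 1h = 19:15 Kesis Province standard time.
The standard-time date in Kesis Province, November 5, 2032, is outside the daylight-saving period (18 April – 29 October), so Kesis Province is on standard time, UTC−01:00.
20:15 UTC − 1h = 19:15 local.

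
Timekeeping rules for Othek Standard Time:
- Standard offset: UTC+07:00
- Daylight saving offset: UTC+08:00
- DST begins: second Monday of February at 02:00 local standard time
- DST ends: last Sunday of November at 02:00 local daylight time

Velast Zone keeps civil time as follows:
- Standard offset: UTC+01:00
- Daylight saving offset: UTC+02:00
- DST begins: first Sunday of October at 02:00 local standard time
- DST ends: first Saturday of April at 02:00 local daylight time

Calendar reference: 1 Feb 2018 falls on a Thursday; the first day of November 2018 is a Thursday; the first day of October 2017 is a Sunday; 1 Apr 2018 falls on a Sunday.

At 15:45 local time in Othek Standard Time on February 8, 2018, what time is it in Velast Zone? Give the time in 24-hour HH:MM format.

10:45

1 February 2018 is a Thursday, so the first Monday is February 5 and the second is February 12.
1 November 2018 is a Thursday, so Sundays fall on 4, 11, 18, 25; the last is November 25.
Daylight saving runs 12 February – 25 November; February 8, 2018 is outside that window, so Othek Standard Time is on standard time at UTC+07:00.
15:45 Othek Standard Time − 7h = 08:45 UTC.
1 October 2017 is a Sunday, so the first Sunday is October 1.
1 April 2018 is a Sunday, so the first Saturday is April 7.
At the standard offset (UTC+01:00), 08:45 UTC + 1h = 09:45 Velast Zone standard time.
Daylight saving runs 1 October 2017 – 7 April 2018; the standard-time date in Velast Zone, February 8, 2018, is inside that window, so Velast Zone is at UTC+02:00.
08:45 UTC + 2h = 10:45 Velast Zone.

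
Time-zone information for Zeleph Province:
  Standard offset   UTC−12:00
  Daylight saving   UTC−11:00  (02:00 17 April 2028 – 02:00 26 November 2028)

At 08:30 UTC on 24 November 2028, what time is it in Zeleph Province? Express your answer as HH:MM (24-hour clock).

At the standard offset (UTC−12:00), 08:30 UTC − 12h = 20:30 Zeleph Province standard time (rolling into the previous day, 23 November 2028).
The standard-time date in Zeleph Province, 23 November 2028, falls between 17 April and 26 November, so daylight saving is in effect and Zeleph Province is at UTC−11:00.
08:30 UTC − 11h = 21:30 local (rolling into the previous day, 23 November 2028).

21:30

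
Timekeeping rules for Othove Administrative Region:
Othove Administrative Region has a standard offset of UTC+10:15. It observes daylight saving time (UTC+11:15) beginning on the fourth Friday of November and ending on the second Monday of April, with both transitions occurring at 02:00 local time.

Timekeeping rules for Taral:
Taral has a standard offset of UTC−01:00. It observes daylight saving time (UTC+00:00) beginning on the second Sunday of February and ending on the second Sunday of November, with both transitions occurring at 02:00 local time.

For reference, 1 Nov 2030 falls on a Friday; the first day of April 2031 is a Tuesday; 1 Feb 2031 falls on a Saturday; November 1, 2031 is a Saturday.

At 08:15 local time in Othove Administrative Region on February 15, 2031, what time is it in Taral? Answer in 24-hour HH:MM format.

1 November 2030 is a Friday, so the first Friday is November 1 and the fourth is November 22.
1 April 2031 is a Tuesday, so the first Monday is April 7 and the second is April 14.
Daylight saving runs 22 November 2030 – 14 April 2031; February 15, 2031 is inside that window, so Othove Administrative Region is at UTC+11:15.
08:15 Othove Administrative Region − 11h15m = 21:00 UTC (rolling into the previous day, 14 February 2031).
1 February 2031 is a Saturday, so the first Sunday is February 2 and the second is February 9.
1 November 2031 is a Saturday, so the first Sunday is November 2 and the second is November 9.
At the standard offset (UTC−01:00), 21:00 UTC − 1h = 20:00 Taral standard time.
Daylight saving runs 9 February – 9 November; the standard-time date in Taral, February 14, 2031, is inside that window, so Taral is at UTC+00:00.
21:00 UTC + 0h = 21:00 Taral.

21:00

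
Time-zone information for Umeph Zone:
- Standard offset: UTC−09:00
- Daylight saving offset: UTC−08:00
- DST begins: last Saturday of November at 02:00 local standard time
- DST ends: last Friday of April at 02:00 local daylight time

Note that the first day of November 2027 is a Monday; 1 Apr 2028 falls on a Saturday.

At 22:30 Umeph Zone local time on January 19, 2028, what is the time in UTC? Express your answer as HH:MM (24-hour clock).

06:30

1 November 2027 is a Monday, so Saturdays fall on 6, 13, 20, 27; the last is November 27.
1 April 2028 is a Saturday, so Fridays fall on 7, 14, 21, 28; the last is April 28.
Daylight saving runs 27 November 2027 – 28 April 2028; January 19, 2028 is inside that window, so Umeph Zone is at UTC−08:00.
22:30 local + 8h = 06:30 UTC (rolling into the next day, 20 January 2028).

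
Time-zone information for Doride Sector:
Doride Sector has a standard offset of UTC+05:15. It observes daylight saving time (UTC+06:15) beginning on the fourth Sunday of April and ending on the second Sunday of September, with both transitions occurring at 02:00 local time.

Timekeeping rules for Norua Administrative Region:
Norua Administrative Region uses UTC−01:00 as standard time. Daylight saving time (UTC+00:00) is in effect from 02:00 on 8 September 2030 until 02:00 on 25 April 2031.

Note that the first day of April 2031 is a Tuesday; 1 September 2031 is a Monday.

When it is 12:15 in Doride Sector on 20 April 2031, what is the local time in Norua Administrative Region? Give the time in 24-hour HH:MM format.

1 April 2031 is a Tuesday, so the first Sunday is April 6 and the fourth is April 27.
1 September 2031 is a Monday, so the first Sunday is September 7 and the second is September 14.
20 April 2031 does not fall between 27 April and 14 September, so daylight saving is not in effect and Doride Sector is at UTC+05:15.
12:15 Doride Sector − 5h15m = 07:00 UTC.
At the standard offset (UTC−01:00), 07:00 UTC − 1h = 06:00 Norua Administrative Region standard time.
The standard-time date in Norua Administrative Region, 20 April 2031, falls between 8 September 2030 and 25 April 2031, so daylight saving is in effect and Norua Administrative Region is at UTC+00:00.
07:00 UTC + 0h = 07:00 Norua Administrative Region.

07:00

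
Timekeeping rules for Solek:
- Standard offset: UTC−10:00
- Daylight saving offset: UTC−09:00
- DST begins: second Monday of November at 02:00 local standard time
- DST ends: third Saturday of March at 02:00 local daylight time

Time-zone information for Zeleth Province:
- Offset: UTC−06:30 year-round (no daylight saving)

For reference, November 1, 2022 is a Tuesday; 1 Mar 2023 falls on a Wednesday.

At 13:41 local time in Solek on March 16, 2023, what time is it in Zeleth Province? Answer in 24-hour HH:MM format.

16:11

1 November 2022 is a Tuesday, so the first Monday is November 7 and the second is November 14.
1 March 2023 is a Wednesday, so the first Saturday is March 4 and the third is March 18.
Daylight saving runs 14 November 2022 – 18 March 2023; March 16, 2023 is inside that window, so Solek is at UTC−09:00.
13:41 Solek + 9h = 22:41 UTC.
Zeleth Province stays on UTC−06:30 all year.
22:41 UTC − 6h30m = 16:11 Zeleth Province.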